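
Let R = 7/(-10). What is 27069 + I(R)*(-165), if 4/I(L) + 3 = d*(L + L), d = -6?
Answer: 242521/9 ≈ 26947.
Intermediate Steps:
R = -7/10 (R = 7*(-⅒) = -7/10 ≈ -0.70000)
I(L) = 4/(-3 - 12*L) (I(L) = 4/(-3 - 6*(L + L)) = 4/(-3 - 12*L))
27069 + I(R)*(-165) = 27069 + (4/(3*(-1 - 4*(-7/10))))*(-165) = 27069 + (4/(3*(-1 + 14/5)))*(-165) = 27069 + (4/(3*(9/5)))*(-165) = 27069 + ((4/3)*(5/9))*(-165) = 27069 + (20/27)*(-165) = 27069 - 1100/9 = 242521/9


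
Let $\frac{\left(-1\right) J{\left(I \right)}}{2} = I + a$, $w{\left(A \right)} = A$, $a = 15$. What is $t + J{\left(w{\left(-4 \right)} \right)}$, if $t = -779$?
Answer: $-801$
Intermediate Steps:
$J{\left(I \right)} = -30 - 2 I$ ($J{\left(I \right)} = - 2 \left(I + 15\right) = - 2 \left(15 + I\right) = -30 - 2 I$)
$t + J{\left(w{\left(-4 \right)} \right)} = -779 - 22 = -801$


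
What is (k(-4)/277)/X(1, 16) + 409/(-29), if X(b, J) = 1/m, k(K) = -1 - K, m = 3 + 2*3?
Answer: -112510/8033 ≈ -14.006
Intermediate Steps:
m = 9 (m = 3 + 6 = 9)
X(b, J) = 1/9
(k(-4)/277)/X(1, 16) + 409/(-29) = ((-1 - 1*(-4))/277)/(1/9) + 409/(-29) = ((-1 + 4)*(1/277))*9 + 409*(-1/29) = (3*(1/277))*9 - 409/29 = (3/277)*9 - 409/29 = 27/277 - 409/29 = -112510/8033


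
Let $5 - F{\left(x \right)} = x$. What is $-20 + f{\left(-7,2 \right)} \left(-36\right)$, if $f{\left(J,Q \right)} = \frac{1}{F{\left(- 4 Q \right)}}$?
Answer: $- \frac{296}{13} \approx -22.769$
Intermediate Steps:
$F{\left(x \right)} = 5 - x$
$f{\left(J,Q \right)} = \frac{1}{5 + 4 Q}$ ($f{\left(J,Q \right)} = \frac{1}{5 - - 4 Q} = \frac{1}{5 + 4 Q}$)
$-20 + f{\left(-7,2 \right)} \left(-36\right) = -20 + \frac{1}{5 + 4 \cdot 2} \left(-36\right) = -20 + \frac{1}{5 + 8} \left(-36\right) = -20 + \frac{1}{13} \left(-36\right) = -20 - \frac{36}{13} = - \frac{296}{13}$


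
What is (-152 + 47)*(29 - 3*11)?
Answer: 420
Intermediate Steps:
(-152 + 47)*(29 - 3*11) = -105*(29 - 33) = -105*(-4) = 420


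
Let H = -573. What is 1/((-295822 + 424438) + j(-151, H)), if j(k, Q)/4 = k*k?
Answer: 1/219820 ≈ 4.5492e-6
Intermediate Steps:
j(k, Q) = 4*k² (j(k, Q) = 4*(k*k) = 4*k²)
1/((-295822 + 424438) + j(-151, H)) = 1/((-295822 + 424438) + 4*(-151)²) = 1/(128616 + 4*22801) = 1/(128616 + 91204) = 1/219820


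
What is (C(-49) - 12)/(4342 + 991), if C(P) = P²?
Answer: 2389/5333 ≈ 0.44797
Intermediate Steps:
(C(-49) - 12)/(4342 + 991) = ((-49)² - 12)/(4342 + 991) = (2401 - 12)/5333 = 2389*(1/5333) = 2389/5333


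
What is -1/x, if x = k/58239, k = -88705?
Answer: 58239/88705 ≈ 0.65655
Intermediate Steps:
x = -88705/58239 ≈ -1.5231
-1/x = -1/(-88705/58239) = -1*(-58239/88705) = 58239/88705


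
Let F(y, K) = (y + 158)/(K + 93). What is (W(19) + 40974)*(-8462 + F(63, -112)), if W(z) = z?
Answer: -6599832007/19 ≈ -3.4736e+8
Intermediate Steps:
F(y, K) = (158 + y)/(93 + K)
(W(19) + 40974)*(-8462 + F(63, -112)) = (19 + 40974)*(-8462 + (158 + 63)/(93 - 112)) = 40993*(-8462 + 221/(-19)) = 40993*(-8462 - 1/19*221) = 40993*(-8462 - 221/19) = 40993*(-160999/19) = -6599832007/19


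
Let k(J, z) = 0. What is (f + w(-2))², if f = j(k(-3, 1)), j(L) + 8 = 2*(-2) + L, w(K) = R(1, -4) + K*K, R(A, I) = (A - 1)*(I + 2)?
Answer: 64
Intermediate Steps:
R(A, I) = (-1 + A)*(2 + I)
w(K) = K² (w(K) = (-2 - 1*(-4) + 2*1 + 1*(-4)) + K*K = (-2 + 4 + 2 - 4) + K² = 0 + K² = K²)
j(L) = -12 + L (j(L) = -8 + (2*(-2) + L) = -8 + (-4 + L) = -12 + L)
f = -12 (f = -12 + 0 = -12)
(f + w(-2))² = (-12 + (-2)²)² = (-12 + 4)² = (-8)² = 64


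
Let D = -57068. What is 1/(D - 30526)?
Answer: -1/87594 ≈ -1.1416e-5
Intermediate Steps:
1/(D - 30526) = 1/(-57068 - 30526) = 1/(-87594) = -1/87594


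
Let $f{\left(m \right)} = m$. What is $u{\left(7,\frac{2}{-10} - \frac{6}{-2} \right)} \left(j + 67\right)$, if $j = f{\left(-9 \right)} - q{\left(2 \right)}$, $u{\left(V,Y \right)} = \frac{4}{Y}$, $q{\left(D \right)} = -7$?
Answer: $\frac{650}{7} \approx 92.857$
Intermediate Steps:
$j = -2$ ($j = -9 - -7 = -9 + 7 = -2$)
$u{\left(7,\frac{2}{-10} - \frac{6}{-2} \right)} \left(j + 67\right) = \frac{4}{\frac{2}{-10} - \frac{6}{-2}} \left(-2 + 67\right) = \frac{4}{2 \left(- \frac{1}{10}\right) - -3} \cdot 65 = \frac{4}{- \frac{1}{5} + 3} \cdot 65 = \frac{4}{\frac{14}{5}} \cdot 65 = 4 \cdot \frac{5}{14} \cdot 65 = \frac{10}{7} \cdot 65 = \frac{650}{7}$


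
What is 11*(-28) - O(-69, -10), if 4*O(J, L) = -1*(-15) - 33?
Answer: -607/2 ≈ -303.50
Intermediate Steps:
O(J, L) = -9/2 (O(J, L) = (-1*(-15) - 33)/4 = (15 - 33)/4 = (1/4)*(-18) = -9/2)
11*(-28) - O(-69, -10) = 11*(-28) - 1*(-9/2) = -308 + 9/2 = -607/2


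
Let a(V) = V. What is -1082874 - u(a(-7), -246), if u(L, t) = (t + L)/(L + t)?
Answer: -1082875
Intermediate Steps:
u(L, t) = 1 (u(L, t) = (L + t)/(L + t) = 1)
-1082874 - u(a(-7), -246) = -1082874 - 1*1 = -1082874 - 1 = -1082875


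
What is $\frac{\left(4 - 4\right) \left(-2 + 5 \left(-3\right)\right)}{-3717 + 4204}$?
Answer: $0$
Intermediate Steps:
$\frac{\left(4 - 4\right) \left(-2 + 5 \left(-3\right)\right)}{-3717 + 4204} = \frac{0 \left(-2 - 15\right)}{487} = 0 \left(-17\right) \frac{1}{487} = 0 \cdot \frac{1}{487} = 0$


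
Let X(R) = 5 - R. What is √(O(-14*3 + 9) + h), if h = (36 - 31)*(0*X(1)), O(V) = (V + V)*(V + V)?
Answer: 66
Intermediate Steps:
O(V) = 4*V² (O(V) = (2*V)*(2*V) = 4*V²)
h = 0 (h = (36 - 31)*(0*(5 - 1*1)) = 5*(0*(5 - 1)) = 5*(0*4) = 5*0 = 0)
√(O(-14*3 + 9) + h) = √(4*(-14*3 + 9)² + 0) = √(4*(-42 + 9)² + 0) = √(4*(-33)² + 0) = √(4*1089 + 0) = √(4356 + 0) = √4356 = 66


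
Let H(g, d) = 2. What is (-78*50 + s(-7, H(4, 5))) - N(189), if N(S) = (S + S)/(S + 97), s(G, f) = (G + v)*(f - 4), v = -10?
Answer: -553027/143 ≈ -3867.3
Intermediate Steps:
s(G, f) = (-10 + G)*(-4 + f) (s(G, f) = (G - 10)*(f - 4) = (-10 + G)*(-4 + f))
N(S) = 2*S/(97 + S) (N(S) = (2*S)/(97 + S) = 2*S/(97 + S))
(-78*50 + s(-7, H(4, 5))) - N(189) = (-78*50 + (40 - 10*2 - 4*(-7) - 7*2)) - 2*189/(97 + 189) = (-3900 + (40 - 20 + 28 - 14)) - 2*189/286 = (-3900 + 34) - 2*189/286 = -3866 - 1*189/143 = -3866 - 189/143 = -553027/143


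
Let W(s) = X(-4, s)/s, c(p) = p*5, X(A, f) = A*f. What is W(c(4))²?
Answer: 16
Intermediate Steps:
c(p) = 5*p
W(s) = -4 (W(s) = (-4*s)/s = -4)
W(c(4))² = (-4)² = 16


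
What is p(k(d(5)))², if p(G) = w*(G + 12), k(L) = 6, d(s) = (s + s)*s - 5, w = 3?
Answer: 2916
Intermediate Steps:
d(s) = -5 + 2*s² (d(s) = (2*s)*s - 5 = 2*s² - 5 = -5 + 2*s²)
p(G) = 36 + 3*G (p(G) = 3*(G + 12) = 3*(12 + G) = 36 + 3*G)
p(k(d(5)))² = (36 + 3*6)² = (36 + 18)² = 54² = 2916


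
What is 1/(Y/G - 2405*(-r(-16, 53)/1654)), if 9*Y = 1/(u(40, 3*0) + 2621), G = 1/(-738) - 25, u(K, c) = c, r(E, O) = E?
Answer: -39993778717/930447833854 ≈ -0.042983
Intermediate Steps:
G = -18451/738 (G = -1/738 - 25 = -18451/738 ≈ -25.001)
Y = 1/23589 (Y = 1/(9*(3*0 + 2621)) = 1/(9*(0 + 2621)) = (1/9)/2621 = (1/9)*(1/2621) = 1/23589 ≈ 4.2393e-5)
1/(Y/G - 2405*(-r(-16, 53)/1654)) = 1/(1/(23589*(-18451/738)) - 2405/((-1654/(-16)))) = 1/((1/23589)*(-738/18451) - 2405/((-1654*(-1/16)))) = 1/(-82/48360071 - 2405/827/8) = 1/(-82/48360071 - 2405*8/827) = 1/(-82/48360071 - 19240/827) = 1/(-930447833854/39993778717) = -39993778717/930447833854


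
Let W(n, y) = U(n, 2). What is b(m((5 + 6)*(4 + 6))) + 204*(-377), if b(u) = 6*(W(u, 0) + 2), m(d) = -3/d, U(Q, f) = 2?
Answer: -76884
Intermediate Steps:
W(n, y) = 2
b(u) = 24 (b(u) = 6*(2 + 2) = 6*4 = 24)
b(m((5 + 6)*(4 + 6))) + 204*(-377) = 24 + 204*(-377) = 24 - 76908 = -76884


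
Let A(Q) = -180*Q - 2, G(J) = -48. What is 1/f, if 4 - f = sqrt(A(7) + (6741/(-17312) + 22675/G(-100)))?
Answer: 207744/90928781 + 4*I*sqrt(292457475030)/90928781 ≈ 0.0022847 + 0.02379*I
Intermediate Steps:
A(Q) = -2 - 180*Q
f = 4 - I*sqrt(292457475030)/12984 (f = 4 - sqrt((-2 - 180*7) + (6741/(-17312) + 22675/(-48))) = 4 - sqrt((-2 - 1260) + (6741*(-1/17312) + 22675*(-1/48))) = 4 - sqrt(-1262 + (-6741/17312 - 22675/48)) = 4 - sqrt(-1262 - 24554573/51936) = 4 - sqrt(-90097805/51936) = 4 - I*sqrt(292457475030)/12984 ≈ 4.0 - 41.651*I)
1/f = 1/(4 - I*sqrt(292457475030)/12984)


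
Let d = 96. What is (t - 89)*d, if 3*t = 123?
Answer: -4608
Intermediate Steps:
t = 41 (t = (⅓)*123 = 41)
(t - 89)*d = (41 - 89)*96 = -48*96 = -4608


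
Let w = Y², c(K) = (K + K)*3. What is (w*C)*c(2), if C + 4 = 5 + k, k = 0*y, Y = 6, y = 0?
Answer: 432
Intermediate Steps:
c(K) = 6*K (c(K) = (2*K)*3 = 6*K)
k = 0 (k = 0*0 = 0)
C = 1 (C = -4 + (5 + 0) = -4 + 5 = 1)
w = 36 (w = 6² = 36)
(w*C)*c(2) = (36*1)*(6*2) = 36*12 = 432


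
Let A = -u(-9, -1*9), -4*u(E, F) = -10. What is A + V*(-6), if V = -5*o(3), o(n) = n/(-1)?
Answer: -185/2 ≈ -92.500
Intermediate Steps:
u(E, F) = 5/2 (u(E, F) = -1/4*(-10) = 5/2)
o(n) = -n (o(n) = n*(-1) = -n)
V = 15 (V = -(-5)*3 = -5*(-3) = 15)
A = -5/2 (A = -1*5/2 = -5/2 ≈ -2.5000)
A + V*(-6) = -5/2 + 15*(-6) = -5/2 - 90 = -185/2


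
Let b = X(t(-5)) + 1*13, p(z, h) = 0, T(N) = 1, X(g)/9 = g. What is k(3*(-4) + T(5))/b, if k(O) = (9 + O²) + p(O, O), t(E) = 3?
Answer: 13/4 ≈ 3.2500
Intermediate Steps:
X(g) = 9*g
k(O) = 9 + O² (k(O) = (9 + O²) + 0 = 9 + O²)
b = 40 (b = 9*3 + 1*13 = 27 + 13 = 40)
k(3*(-4) + T(5))/b = (9 + (3*(-4) + 1)²)/40 = (9 + (-12 + 1)²)*(1/40) = (9 + (-11)²)*(1/40) = (9 + 121)*(1/40) = 130*(1/40) = 13/4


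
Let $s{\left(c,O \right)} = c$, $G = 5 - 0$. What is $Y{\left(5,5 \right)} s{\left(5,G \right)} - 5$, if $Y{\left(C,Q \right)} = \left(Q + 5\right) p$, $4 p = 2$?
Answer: $20$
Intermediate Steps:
$p = \frac{1}{2}$ ($p = \frac{1}{4} \cdot 2 = \frac{1}{2} \approx 0.5$)
$G = 5$ ($G = 5 + 0 = 5$)
$Y{\left(C,Q \right)} = \frac{5}{2} + \frac{Q}{2}$ ($Y{\left(C,Q \right)} = \left(Q + 5\right) \frac{1}{2} = \left(5 + Q\right) \frac{1}{2} = \frac{5}{2} + \frac{Q}{2}$)
$Y{\left(5,5 \right)} s{\left(5,G \right)} - 5 = \left(\frac{5}{2} + \frac{1}{2} \cdot 5\right) 5 - 5 = \left(\frac{5}{2} + \frac{5}{2}\right) 5 - 5 = 5 \cdot 5 - 5 = 25 - 5 = 20$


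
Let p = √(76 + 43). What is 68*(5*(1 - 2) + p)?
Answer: -340 + 68*√119 ≈ 401.79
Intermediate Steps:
p = √119 ≈ 10.909
68*(5*(1 - 2) + p) = 68*(5*(1 - 2) + √119) = 68*(5*(-1) + √119) = 68*(-5 + √119) = -340 + 68*√119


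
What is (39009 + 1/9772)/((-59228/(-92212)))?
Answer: 8787710212297/144694004 ≈ 60733.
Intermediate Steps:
(39009 + 1/9772)/((-59228/(-92212))) = (39009 + 1/9772)/((-59228*(-1/92212))) = 381195949/(9772*(14807/23053)) = (381195949/9772)*(23053/14807) = 8787710212297/144694004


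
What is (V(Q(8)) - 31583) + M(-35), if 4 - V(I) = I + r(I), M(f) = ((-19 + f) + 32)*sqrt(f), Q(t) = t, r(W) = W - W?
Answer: -31587 - 22*I*sqrt(35) ≈ -31587.0 - 130.15*I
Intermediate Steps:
r(W) = 0
M(f) = sqrt(f)*(13 + f) (M(f) = (13 + f)*sqrt(f) = sqrt(f)*(13 + f))
V(I) = 4 - I (V(I) = 4 - (I + 0) = 4 - I)
(V(Q(8)) - 31583) + M(-35) = ((4 - 1*8) - 31583) + sqrt(-35)*(13 - 35) = ((4 - 8) - 31583) + (I*sqrt(35))*(-22) = (-4 - 31583) - 22*I*sqrt(35) = -31587 - 22*I*sqrt(35)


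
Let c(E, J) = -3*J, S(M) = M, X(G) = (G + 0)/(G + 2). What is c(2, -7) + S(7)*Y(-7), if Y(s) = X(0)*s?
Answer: 21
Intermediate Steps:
X(G) = G/(2 + G)
Y(s) = 0 (Y(s) = (0/(2 + 0))*s = (0/2)*s = (0*(1/2))*s = 0*s = 0)
c(2, -7) + S(7)*Y(-7) = -3*(-7) + 7*0 = 21 + 0 = 21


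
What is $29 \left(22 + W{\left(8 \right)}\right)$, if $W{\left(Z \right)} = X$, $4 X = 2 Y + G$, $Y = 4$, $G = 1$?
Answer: $\frac{2813}{4} \approx 703.25$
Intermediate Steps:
$X = \frac{9}{4}$ ($X = \frac{2 \cdot 4 + 1}{4} = \frac{8 + 1}{4} = \frac{1}{4} \cdot 9 = \frac{9}{4} \approx 2.25$)
$W{\left(Z \right)} = \frac{9}{4}$
$29 \left(22 + W{\left(8 \right)}\right) = 29 \left(22 + \frac{9}{4}\right) = 29 \cdot \frac{97}{4} = \frac{2813}{4}$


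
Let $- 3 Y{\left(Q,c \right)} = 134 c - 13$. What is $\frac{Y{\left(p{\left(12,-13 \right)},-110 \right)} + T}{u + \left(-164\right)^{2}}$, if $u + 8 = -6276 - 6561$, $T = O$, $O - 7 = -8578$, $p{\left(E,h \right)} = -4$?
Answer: $- \frac{10960}{42153} \approx -0.26$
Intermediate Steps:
$O = -8571$ ($O = 7 - 8578 = -8571$)
$T = -8571$
$u = -12845$ ($u = -8 - 12837 = -12845$)
$Y{\left(Q,c \right)} = \frac{13}{3} - \frac{134 c}{3}$ ($Y{\left(Q,c \right)} = - \frac{134 c - 13}{3} = - \frac{-13 + 134 c}{3} = \frac{13}{3} - \frac{134 c}{3}$)
$\frac{Y{\left(p{\left(12,-13 \right)},-110 \right)} + T}{u + \left(-164\right)^{2}} = \frac{\left(\frac{13}{3} - - \frac{14740}{3}\right) - 8571}{-12845 + \left(-164\right)^{2}} = \frac{\left(\frac{13}{3} + \frac{14740}{3}\right) - 8571}{-12845 + 26896} = \frac{\frac{14753}{3} - 8571}{14051} = \left(- \frac{10960}{3}\right) \frac{1}{14051} = - \frac{10960}{42153}$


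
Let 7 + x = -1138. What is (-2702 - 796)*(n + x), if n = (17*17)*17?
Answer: -13180464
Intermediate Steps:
x = -1145 (x = -7 - 1138 = -1145)
n = 4913 (n = 289*17 = 4913)
(-2702 - 796)*(n + x) = (-2702 - 796)*(4913 - 1145) = -3498*3768 = -13180464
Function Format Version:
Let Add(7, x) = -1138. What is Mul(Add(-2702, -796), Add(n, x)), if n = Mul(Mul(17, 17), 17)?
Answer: -13180464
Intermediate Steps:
x = -1145 (x = Add(-7, -1138) = -1145)
n = 4913 (n = Mul(289, 17) = 4913)
Mul(Add(-2702, -796), Add(n, x)) = Mul(Add(-2702, -796), Add(4913, -1145)) = Mul(-3498, 3768) = -13180464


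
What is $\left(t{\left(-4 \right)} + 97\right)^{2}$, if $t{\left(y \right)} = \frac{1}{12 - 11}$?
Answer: $9604$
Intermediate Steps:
$t{\left(y \right)} = 1$ ($t{\left(y \right)} = 1^{-1} = 1$)
$\left(t{\left(-4 \right)} + 97\right)^{2} = \left(1 + 97\right)^{2} = 98^{2} = 9604$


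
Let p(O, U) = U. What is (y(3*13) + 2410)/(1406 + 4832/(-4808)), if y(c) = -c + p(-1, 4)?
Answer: 1427375/844402 ≈ 1.6904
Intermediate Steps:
y(c) = 4 - c (y(c) = -c + 4 = 4 - c)
(y(3*13) + 2410)/(1406 + 4832/(-4808)) = ((4 - 3*13) + 2410)/(1406 + 4832/(-4808)) = ((4 - 1*39) + 2410)/(1406 + 4832*(-1/4808)) = ((4 - 39) + 2410)/(1406 - 604/601) = (-35 + 2410)/(844402/601) = 2375*(601/844402) = 1427375/844402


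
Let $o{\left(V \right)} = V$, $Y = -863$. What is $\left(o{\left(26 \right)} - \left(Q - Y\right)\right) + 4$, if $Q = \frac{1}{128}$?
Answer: $- \frac{106625}{128} \approx -833.01$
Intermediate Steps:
$Q = \frac{1}{128} \approx 0.0078125$
$\left(o{\left(26 \right)} - \left(Q - Y\right)\right) + 4 = \left(26 - \frac{110465}{128}\right) + 4 = - \frac{107137}{128} + 4 = - \frac{106625}{128}$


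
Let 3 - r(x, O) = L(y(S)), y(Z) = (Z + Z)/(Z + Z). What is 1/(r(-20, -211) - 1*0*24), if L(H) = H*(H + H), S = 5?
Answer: 1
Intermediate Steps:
y(Z) = 1 (y(Z) = (2*Z)/((2*Z)) = (2*Z)*(1/(2*Z)) = 1)
L(H) = 2*H² (L(H) = H*(2*H) = 2*H²)
r(x, O) = 1 (r(x, O) = 3 - 2*1² = 3 - 2 = 1)
1/(r(-20, -211) - 1*0*24) = 1/(1 - 1*0*24) = 1/(1 + 0*24) = 1/(1 + 0) = 1/1 = 1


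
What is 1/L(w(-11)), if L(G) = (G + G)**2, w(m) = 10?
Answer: 1/400 ≈ 0.0025000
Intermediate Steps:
L(G) = 4*G**2 (L(G) = (2*G)**2 = 4*G**2)
1/L(w(-11)) = 1/(4*10**2) = 1/(4*100) = 1/400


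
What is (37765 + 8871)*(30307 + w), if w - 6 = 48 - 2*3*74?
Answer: 1395209212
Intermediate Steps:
w = -390 (w = 6 + (48 - 2*3*74) = 6 + (48 - 6*74) = 6 + (48 - 444) = 6 - 396 = -390)
(37765 + 8871)*(30307 + w) = (37765 + 8871)*(30307 - 390) = 46636*29917 = 1395209212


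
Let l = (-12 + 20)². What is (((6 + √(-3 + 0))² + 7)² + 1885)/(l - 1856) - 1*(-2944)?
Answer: 5272595/1792 - 15*I*√3/28 ≈ 2942.3 - 0.92788*I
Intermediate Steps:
l = 64 (l = 8² = 64)
(((6 + √(-3 + 0))² + 7)² + 1885)/(l - 1856) - 1*(-2944) = (((6 + √(-3 + 0))² + 7)² + 1885)/(64 - 1856) - 1*(-2944) = (((6 + √(-3))² + 7)² + 1885)/(-1792) + 2944 = (((6 + I*√3)² + 7)² + 1885)*(-1/1792) + 2944 = ((7 + (6 + I*√3)²)² + 1885)*(-1/1792) + 2944 = (1885 + (7 + (6 + I*√3)²)²)*(-1/1792) + 2944 = (-1885/1792 - (7 + (6 + I*√3)²)²/1792) + 2944 = 5273763/1792 - (7 + (6 + I*√3)²)²/1792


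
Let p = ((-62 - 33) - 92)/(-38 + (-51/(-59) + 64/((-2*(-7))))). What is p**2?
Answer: 5964627361/180875601 ≈ 32.976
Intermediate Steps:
p = 77231/13449 (p = (-95 - 92)/(-38 + (-51*(-1/59) + 64/14)) = -187/(-38 + (51/59 + 64*(1/14))) = -187/(-38 + (51/59 + 32/7)) = -187/(-38 + 2245/413) = -187/(-13449/413) = -187*(-413/13449) = 77231/13449 ≈ 5.7425)
p**2 = (77231/13449)**2 = 5964627361/180875601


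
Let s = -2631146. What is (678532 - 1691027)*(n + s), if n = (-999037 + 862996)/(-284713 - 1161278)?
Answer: 1284050647608021425/481997 ≈ 2.6640e+12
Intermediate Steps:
n = 45347/481997 (n = -136041/(-1445991) = -136041*(-1/1445991) = 45347/481997 ≈ 0.094082)
(678532 - 1691027)*(n + s) = (678532 - 1691027)*(45347/481997 - 2631146) = -1012495*(-1268204433215/481997) = 1284050647608021425/481997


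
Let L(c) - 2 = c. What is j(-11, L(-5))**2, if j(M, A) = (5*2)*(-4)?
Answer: 1600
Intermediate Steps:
L(c) = 2 + c
j(M, A) = -40 (j(M, A) = 10*(-4) = -40)
j(-11, L(-5))**2 = (-40)**2 = 1600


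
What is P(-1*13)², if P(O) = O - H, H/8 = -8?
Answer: 2601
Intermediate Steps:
H = -64 (H = 8*(-8) = -64)
P(O) = 64 + O (P(O) = O - 1*(-64) = O + 64 = 64 + O)
P(-1*13)² = (64 - 1*13)² = (64 - 13)² = 51² = 2601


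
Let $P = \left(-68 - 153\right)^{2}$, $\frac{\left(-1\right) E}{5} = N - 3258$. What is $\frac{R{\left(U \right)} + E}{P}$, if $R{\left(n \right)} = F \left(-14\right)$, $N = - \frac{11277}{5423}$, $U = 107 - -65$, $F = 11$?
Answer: $\frac{87561913}{264864743} \approx 0.33059$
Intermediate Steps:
$U = 172$ ($U = 107 + 65 = 172$)
$N = - \frac{11277}{5423}$ ($N = \left(-11277\right) \frac{1}{5423} = - \frac{11277}{5423} \approx -2.0795$)
$R{\left(n \right)} = -154$ ($R{\left(n \right)} = 11 \left(-14\right) = -154$)
$E = \frac{88397055}{5423}$ ($E = - 5 \left(- \frac{11277}{5423} - 3258\right) = \left(-5\right) \left(- \frac{17679411}{5423}\right) = \frac{88397055}{5423} \approx 16300.0$)
$P = 48841$ ($P = \left(-221\right)^{2} = 48841$)
$\frac{R{\left(U \right)} + E}{P} = \frac{-154 + \frac{88397055}{5423}}{48841} = \frac{87561913}{5423} \cdot \frac{1}{48841} = \frac{87561913}{264864743}$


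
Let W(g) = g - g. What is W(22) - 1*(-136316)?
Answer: 136316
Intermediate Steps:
W(g) = 0
W(22) - 1*(-136316) = 0 - 1*(-136316) = 0 + 136316 = 136316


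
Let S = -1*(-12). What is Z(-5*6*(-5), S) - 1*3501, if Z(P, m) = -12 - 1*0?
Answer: -3513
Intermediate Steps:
S = 12
Z(P, m) = -12 (Z(P, m) = -12 + 0 = -12)
Z(-5*6*(-5), S) - 1*3501 = -12 - 1*3501 = -12 - 3501 = -3513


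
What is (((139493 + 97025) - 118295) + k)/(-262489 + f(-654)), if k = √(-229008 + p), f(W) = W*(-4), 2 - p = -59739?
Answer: -118223/259873 - I*√169267/259873 ≈ -0.45493 - 0.0015832*I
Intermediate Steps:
p = 59741 (p = 2 - 1*(-59739) = 2 + 59739 = 59741)
f(W) = -4*W
k = I*√169267 (k = √(-229008 + 59741) = √(-169267) = I*√169267 ≈ 411.42*I)
(((139493 + 97025) - 118295) + k)/(-262489 + f(-654)) = (((139493 + 97025) - 118295) + I*√169267)/(-262489 - 4*(-654)) = ((236518 - 118295) + I*√169267)/(-262489 + 2616) = (118223 + I*√169267)/(-259873) = (118223 + I*√169267)*(-1/259873) = -118223/259873 - I*√169267/259873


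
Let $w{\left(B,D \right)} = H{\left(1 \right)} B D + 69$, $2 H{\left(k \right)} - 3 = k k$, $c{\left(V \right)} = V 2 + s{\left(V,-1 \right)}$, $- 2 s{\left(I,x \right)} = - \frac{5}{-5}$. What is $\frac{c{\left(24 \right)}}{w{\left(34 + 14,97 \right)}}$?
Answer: $\frac{95}{18762} \approx 0.0050634$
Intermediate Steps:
$s{\left(I,x \right)} = - \frac{1}{2}$ ($s{\left(I,x \right)} = - \frac{\left(-5\right) \frac{1}{-5}}{2} = - \frac{\left(-5\right) \left(- \frac{1}{5}\right)}{2} = \left(- \frac{1}{2}\right) 1 = - \frac{1}{2}$)
$c{\left(V \right)} = - \frac{1}{2} + 2 V$ ($c{\left(V \right)} = V 2 - \frac{1}{2} = 2 V - \frac{1}{2} = - \frac{1}{2} + 2 V$)
$H{\left(k \right)} = \frac{3}{2} + \frac{k^{2}}{2}$ ($H{\left(k \right)} = \frac{3}{2} + \frac{k k}{2} = \frac{3}{2} + \frac{k^{2}}{2}$)
$w{\left(B,D \right)} = 69 + 2 B D$ ($w{\left(B,D \right)} = \left(\frac{3}{2} + \frac{1^{2}}{2}\right) B D + 69 = \left(\frac{3}{2} + \frac{1}{2} \cdot 1\right) B D + 69 = \left(\frac{3}{2} + \frac{1}{2}\right) B D + 69 = 2 B D + 69 = 69 + 2 B D$)
$\frac{c{\left(24 \right)}}{w{\left(34 + 14,97 \right)}} = \frac{- \frac{1}{2} + 2 \cdot 24}{69 + 2 \left(34 + 14\right) 97} = \frac{- \frac{1}{2} + 48}{69 + 2 \cdot 48 \cdot 97} = \frac{95}{2 \left(69 + 9312\right)} = \frac{95}{2 \cdot 9381} = \frac{95}{2} \cdot \frac{1}{9381} = \frac{95}{18762}$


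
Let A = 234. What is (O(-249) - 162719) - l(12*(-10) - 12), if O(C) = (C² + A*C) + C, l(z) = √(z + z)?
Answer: -159233 - 2*I*√66 ≈ -1.5923e+5 - 16.248*I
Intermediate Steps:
l(z) = √2*√z (l(z) = √(2*z) = √2*√z)
O(C) = C² + 235*C (O(C) = (C² + 234*C) + C = C² + 235*C)
(O(-249) - 162719) - l(12*(-10) - 12) = (-249*(235 - 249) - 162719) - √2*√(12*(-10) - 12) = (-249*(-14) - 162719) - √2*√(-120 - 12) = (3486 - 162719) - √2*√(-132) = -159233 - √2*2*I*√33 = -159233 - 2*I*√66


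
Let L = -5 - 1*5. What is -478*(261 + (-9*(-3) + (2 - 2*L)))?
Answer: -148180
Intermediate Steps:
L = -10 (L = -5 - 5 = -10)
-478*(261 + (-9*(-3) + (2 - 2*L))) = -478*(261 + (-9*(-3) + (2 - 2*(-10)))) = -478*(261 + (27 + (2 + 20))) = -478*(261 + (27 + 22)) = -478*(261 + 49) = -478*310 = -148180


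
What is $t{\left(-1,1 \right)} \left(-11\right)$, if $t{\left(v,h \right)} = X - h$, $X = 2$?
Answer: $-11$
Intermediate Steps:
$t{\left(v,h \right)} = 2 - h$
$t{\left(-1,1 \right)} \left(-11\right) = \left(2 - 1\right) \left(-11\right) = 1 \left(-11\right) = -11$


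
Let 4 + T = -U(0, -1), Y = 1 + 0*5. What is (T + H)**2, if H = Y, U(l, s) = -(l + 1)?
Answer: 4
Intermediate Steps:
Y = 1 (Y = 1 + 0 = 1)
U(l, s) = -1 - l (U(l, s) = -(1 + l) = -1 - l)
T = -3 (T = -4 - (-1 - 1*0) = -4 - (-1 + 0) = -4 - 1*(-1) = -4 + 1 = -3)
H = 1
(T + H)**2 = (-3 + 1)**2 = (-2)**2 = 4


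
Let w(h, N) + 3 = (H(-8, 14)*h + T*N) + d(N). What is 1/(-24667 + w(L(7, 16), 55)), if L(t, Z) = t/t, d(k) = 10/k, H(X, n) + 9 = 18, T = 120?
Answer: -11/198669 ≈ -5.5368e-5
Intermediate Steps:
H(X, n) = 9 (H(X, n) = -9 + 18 = 9)
L(t, Z) = 1
w(h, N) = -3 + 9*h + 10/N + 120*N (w(h, N) = -3 + ((9*h + 120*N) + 10/N) = -3 + (9*h + 10/N + 120*N) = -3 + 9*h + 10/N + 120*N)
1/(-24667 + w(L(7, 16), 55)) = 1/(-24667 + (-3 + 9*1 + 10/55 + 120*55)) = 1/(-24667 + (-3 + 9 + 10*(1/55) + 6600)) = 1/(-24667 + (-3 + 9 + 2/11 + 6600)) = 1/(-24667 + 72668/11) = 1/(-198669/11) = -11/198669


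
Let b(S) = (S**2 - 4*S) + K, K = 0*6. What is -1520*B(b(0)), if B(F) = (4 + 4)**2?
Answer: -97280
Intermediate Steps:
K = 0
b(S) = S**2 - 4*S (b(S) = (S**2 - 4*S) + 0 = S**2 - 4*S)
B(F) = 64 (B(F) = 8**2 = 64)
-1520*B(b(0)) = -1520*64 = -97280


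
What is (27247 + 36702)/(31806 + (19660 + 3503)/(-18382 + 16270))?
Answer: 45020096/22383703 ≈ 2.0113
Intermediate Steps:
(27247 + 36702)/(31806 + (19660 + 3503)/(-18382 + 16270)) = 63949/(31806 + 23163/(-2112)) = 63949/(31806 + 23163*(-1/2112)) = 63949/(31806 - 7721/704) = 63949/(22383703/704) = 63949*(704/22383703) = 45020096/22383703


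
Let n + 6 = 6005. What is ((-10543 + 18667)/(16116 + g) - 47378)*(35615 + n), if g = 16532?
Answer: -8046008744435/4081 ≈ -1.9716e+9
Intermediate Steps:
n = 5999 (n = -6 + 6005 = 5999)
((-10543 + 18667)/(16116 + g) - 47378)*(35615 + n) = ((-10543 + 18667)/(16116 + 16532) - 47378)*(35615 + 5999) = (8124/32648 - 47378)*41614 = (8124*(1/32648) - 47378)*41614 = (2031/8162 - 47378)*41614 = -386697205/8162*41614 = -8046008744435/4081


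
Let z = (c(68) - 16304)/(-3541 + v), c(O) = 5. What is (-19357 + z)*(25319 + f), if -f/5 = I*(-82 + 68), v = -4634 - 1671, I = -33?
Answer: -487209753723/1094 ≈ -4.4535e+8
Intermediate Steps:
v = -6305
f = -2310 (f = -(-165)*(-82 + 68) = -(-165)*(-14) = -5*462 = -2310)
z = 1811/1094 (z = (5 - 16304)/(-3541 - 6305) = -16299/(-9846) = -16299*(-1/9846) = 1811/1094 ≈ 1.6554)
(-19357 + z)*(25319 + f) = (-19357 + 1811/1094)*(25319 - 2310) = -21174747/1094*23009 = -487209753723/1094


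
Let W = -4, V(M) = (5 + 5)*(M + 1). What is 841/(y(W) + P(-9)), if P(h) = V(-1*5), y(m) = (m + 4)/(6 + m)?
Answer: -841/40 ≈ -21.025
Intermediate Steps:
V(M) = 10 + 10*M (V(M) = 10*(1 + M) = 10 + 10*M)
y(m) = (4 + m)/(6 + m)
P(h) = -40 (P(h) = 10 + 10*(-1*5) = 10 + 10*(-5) = 10 - 50 = -40)
841/(y(W) + P(-9)) = 841/((4 - 4)/(6 - 4) - 40) = 841/(0/2 - 40) = 841/((1/2)*0 - 40) = 841/(0 - 40) = 841/(-40) = 841*(-1/40) = -841/40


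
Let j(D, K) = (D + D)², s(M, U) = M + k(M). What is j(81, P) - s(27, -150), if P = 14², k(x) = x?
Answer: 26190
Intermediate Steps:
s(M, U) = 2*M (s(M, U) = M + M = 2*M)
P = 196
j(D, K) = 4*D² (j(D, K) = (2*D)² = 4*D²)
j(81, P) - s(27, -150) = 4*81² - 2*27 = 4*6561 - 1*54 = 26244 - 54 = 26190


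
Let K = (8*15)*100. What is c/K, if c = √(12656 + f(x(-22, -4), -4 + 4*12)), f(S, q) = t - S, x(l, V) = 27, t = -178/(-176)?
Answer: √24451702/528000 ≈ 0.0093653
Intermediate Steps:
t = 89/88 (t = -178*(-1/176) = 89/88 ≈ 1.0114)
K = 12000 (K = 120*100 = 12000)
f(S, q) = 89/88 - S
c = √24451702/44 (c = √(12656 + (89/88 - 1*27)) = √(12656 + (89/88 - 27)) = √(12656 - 2287/88) = √(1111441/88) = √24451702/44 ≈ 112.38)
c/K = (√24451702/44)/12000 = (√24451702/44)*(1/12000) = √24451702/528000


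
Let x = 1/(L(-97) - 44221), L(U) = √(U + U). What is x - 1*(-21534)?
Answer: 42109673107469/1955497035 - I*√194/1955497035 ≈ 21534.0 - 7.1227e-9*I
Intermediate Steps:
L(U) = √2*√U (L(U) = √(2*U) = √2*√U)
x = 1/(-44221 + I*√194) (x = 1/(√2*√(-97) - 44221) = 1/(√2*(I*√97) - 44221) = 1/(I*√194 - 44221) = 1/(-44221 + I*√194) ≈ -2.2614e-5 - 7.12e-9*I)
x - 1*(-21534) = (-44221/1955497035 - I*√194/1955497035) - 1*(-21534) = (-44221/1955497035 - I*√194/1955497035) + 21534 = 42109673107469/1955497035 - I*√194/1955497035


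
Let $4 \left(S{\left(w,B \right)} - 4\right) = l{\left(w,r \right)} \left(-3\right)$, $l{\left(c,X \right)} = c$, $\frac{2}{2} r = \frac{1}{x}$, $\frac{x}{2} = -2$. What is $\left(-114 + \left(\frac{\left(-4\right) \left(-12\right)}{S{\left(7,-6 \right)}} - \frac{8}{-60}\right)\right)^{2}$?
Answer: $\frac{5216656}{225} \approx 23185.0$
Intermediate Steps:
$x = -4$ ($x = 2 \left(-2\right) = -4$)
$r = - \frac{1}{4}$ ($r = \frac{1}{-4} = - \frac{1}{4} \approx -0.25$)
$S{\left(w,B \right)} = 4 - \frac{3 w}{4}$ ($S{\left(w,B \right)} = 4 + \frac{w \left(-3\right)}{4} = 4 + \frac{\left(-3\right) w}{4} = 4 - \frac{3 w}{4}$)
$\left(-114 + \left(\frac{\left(-4\right) \left(-12\right)}{S{\left(7,-6 \right)}} - \frac{8}{-60}\right)\right)^{2} = \left(-114 + \left(\frac{\left(-4\right) \left(-12\right)}{4 - \frac{21}{4}} - \frac{8}{-60}\right)\right)^{2} = \left(-114 + \left(\frac{48}{4 - \frac{21}{4}} - - \frac{2}{15}\right)\right)^{2} = \left(-114 + \left(\frac{48}{- \frac{5}{4}} + \frac{2}{15}\right)\right)^{2} = \left(-114 + \left(48 \left(- \frac{4}{5}\right) + \frac{2}{15}\right)\right)^{2} = \left(-114 + \left(- \frac{192}{5} + \frac{2}{15}\right)\right)^{2} = \left(-114 - \frac{574}{15}\right)^{2} = \left(- \frac{2284}{15}\right)^{2} = \frac{5216656}{225}$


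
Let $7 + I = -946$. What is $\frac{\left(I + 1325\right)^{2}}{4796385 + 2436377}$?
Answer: $\frac{69192}{3616381} \approx 0.019133$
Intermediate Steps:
$I = -953$ ($I = -7 - 946 = -953$)
$\frac{\left(I + 1325\right)^{2}}{4796385 + 2436377} = \frac{\left(-953 + 1325\right)^{2}}{4796385 + 2436377} = \frac{372^{2}}{7232762} = 138384 \cdot \frac{1}{7232762} = \frac{69192}{3616381}$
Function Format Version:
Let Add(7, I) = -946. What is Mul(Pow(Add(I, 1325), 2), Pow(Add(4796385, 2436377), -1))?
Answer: Rational(69192, 3616381) ≈ 0.019133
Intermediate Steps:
I = -953 (I = Add(-7, -946) = -953)
Mul(Pow(Add(I, 1325), 2), Pow(Add(4796385, 2436377), -1)) = Mul(Pow(Add(-953, 1325), 2), Pow(Add(4796385, 2436377), -1)) = Mul(Pow(372, 2), Pow(7232762, -1)) = Mul(138384, Rational(1, 7232762)) = Rational(69192, 3616381)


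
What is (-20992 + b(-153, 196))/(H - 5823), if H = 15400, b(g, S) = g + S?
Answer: -20949/9577 ≈ -2.1874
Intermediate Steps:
b(g, S) = S + g
(-20992 + b(-153, 196))/(H - 5823) = (-20992 + (196 - 153))/(15400 - 5823) = (-20992 + 43)/9577 = -20949*1/9577 = -20949/9577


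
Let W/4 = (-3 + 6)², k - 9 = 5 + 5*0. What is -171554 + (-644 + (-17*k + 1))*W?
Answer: -203270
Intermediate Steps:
k = 14 (k = 9 + (5 + 5*0) = 9 + (5 + 0) = 9 + 5 = 14)
W = 36 (W = 4*(-3 + 6)² = 4*3² = 4*9 = 36)
-171554 + (-644 + (-17*k + 1))*W = -171554 + (-644 + (-17*14 + 1))*36 = -171554 + (-644 + (-238 + 1))*36 = -171554 + (-644 - 237)*36 = -171554 - 881*36 = -171554 - 31716 = -203270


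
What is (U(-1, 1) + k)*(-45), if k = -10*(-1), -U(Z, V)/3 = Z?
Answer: -585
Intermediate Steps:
U(Z, V) = -3*Z
k = 10
(U(-1, 1) + k)*(-45) = (-3*(-1) + 10)*(-45) = (3 + 10)*(-45) = 13*(-45) = -585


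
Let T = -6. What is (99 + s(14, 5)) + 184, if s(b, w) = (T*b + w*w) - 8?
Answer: 216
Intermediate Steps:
s(b, w) = -8 + w² - 6*b (s(b, w) = (-6*b + w*w) - 8 = (-6*b + w²) - 8 = (w² - 6*b) - 8 = -8 + w² - 6*b)
(99 + s(14, 5)) + 184 = (99 + (-8 + 5² - 6*14)) + 184 = (99 + (-8 + 25 - 84)) + 184 = (99 - 67) + 184 = 32 + 184 = 216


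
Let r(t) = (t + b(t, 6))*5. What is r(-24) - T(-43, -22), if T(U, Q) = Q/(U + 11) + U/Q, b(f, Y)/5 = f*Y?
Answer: -655185/176 ≈ -3722.6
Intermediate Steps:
b(f, Y) = 5*Y*f (b(f, Y) = 5*(f*Y) = 5*(Y*f) = 5*Y*f)
T(U, Q) = Q/(11 + U) + U/Q
r(t) = 155*t (r(t) = (t + 5*6*t)*5 = (t + 30*t)*5 = (31*t)*5 = 155*t)
r(-24) - T(-43, -22) = 155*(-24) - ((-22)**2 + (-43)**2 + 11*(-43))/((-22)*(11 - 43)) = -3720 - (-1)*(484 + 1849 - 473)/(22*(-32)) = -3720 - (-1)*(-1)*1860/(22*32) = -3720 - 1*465/176 = -3720 - 465/176 = -655185/176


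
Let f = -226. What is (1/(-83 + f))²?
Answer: 1/95481 ≈ 1.0473e-5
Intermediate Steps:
(1/(-83 + f))² = (1/(-83 - 226))² = (1/(-309))² = (-1/309)² = 1/95481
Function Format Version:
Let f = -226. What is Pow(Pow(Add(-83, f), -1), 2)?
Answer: Rational(1, 95481) ≈ 1.0473e-5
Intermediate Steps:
Pow(Pow(Add(-83, f), -1), 2) = Pow(Pow(Add(-83, -226), -1), 2) = Pow(Pow(-309, -1), 2) = Pow(Rational(-1, 309), 2) = Rational(1, 95481)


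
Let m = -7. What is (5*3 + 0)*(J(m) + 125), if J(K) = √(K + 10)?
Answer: 1875 + 15*√3 ≈ 1901.0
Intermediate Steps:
J(K) = √(10 + K)
(5*3 + 0)*(J(m) + 125) = (5*3 + 0)*(√(10 - 7) + 125) = (15 + 0)*(√3 + 125) = 15*(125 + √3) = 1875 + 15*√3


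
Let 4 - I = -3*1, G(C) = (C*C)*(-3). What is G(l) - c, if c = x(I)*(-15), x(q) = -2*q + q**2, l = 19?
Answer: -558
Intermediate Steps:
G(C) = -3*C**2 (G(C) = C**2*(-3) = -3*C**2)
I = 7 (I = 4 - (-3) = 4 - 1*(-3) = 4 + 3 = 7)
x(q) = q**2 - 2*q
c = -525 (c = (7*(-2 + 7))*(-15) = (7*5)*(-15) = 35*(-15) = -525)
G(l) - c = -3*19**2 - 1*(-525) = -3*361 + 525 = -1083 + 525 = -558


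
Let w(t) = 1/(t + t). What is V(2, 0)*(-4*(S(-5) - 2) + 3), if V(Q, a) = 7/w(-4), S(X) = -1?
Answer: -840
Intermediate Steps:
w(t) = 1/(2*t)
V(Q, a) = -56 (V(Q, a) = 7/(((1/2)/(-4))) = 7/(((1/2)*(-1/4))) = 7/(-1/8) = 7*(-8) = -56)
V(2, 0)*(-4*(S(-5) - 2) + 3) = -56*(-4*(-1 - 2) + 3) = -56*(-4*(-3) + 3) = -56*(12 + 3) = -56*15 = -840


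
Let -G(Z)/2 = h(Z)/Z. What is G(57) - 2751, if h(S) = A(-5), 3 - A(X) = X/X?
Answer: -156811/57 ≈ -2751.1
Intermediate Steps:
A(X) = 2 (A(X) = 3 - X/X = 3 - 1*1 = 3 - 1 = 2)
h(S) = 2
G(Z) = -4/Z
G(57) - 2751 = -4/57 - 2751 = -156811/57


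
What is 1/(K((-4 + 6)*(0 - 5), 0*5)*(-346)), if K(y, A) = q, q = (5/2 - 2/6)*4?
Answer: -3/8996 ≈ -0.00033348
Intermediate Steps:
q = 26/3 (q = (5*(½) - 2*⅙)*4 = (5/2 - ⅓)*4 = (13/6)*4 = 26/3 ≈ 8.6667)
K(y, A) = 26/3
1/(K((-4 + 6)*(0 - 5), 0*5)*(-346)) = 1/((26/3)*(-346)) = 1/(-8996/3) = -3/8996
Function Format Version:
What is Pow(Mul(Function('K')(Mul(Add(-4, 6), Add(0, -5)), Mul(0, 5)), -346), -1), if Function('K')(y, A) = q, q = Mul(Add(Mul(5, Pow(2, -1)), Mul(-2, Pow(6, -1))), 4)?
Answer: Rational(-3, 8996) ≈ -0.00033348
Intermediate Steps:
q = Rational(26, 3) (q = Mul(Add(Mul(5, Rational(1, 2)), Mul(-2, Rational(1, 6))), 4) = Mul(Add(Rational(5, 2), Rational(-1, 3)), 4) = Mul(Rational(13, 6), 4) = Rational(26, 3) ≈ 8.6667)
Function('K')(y, A) = Rational(26, 3)
Pow(Mul(Function('K')(Mul(Add(-4, 6), Add(0, -5)), Mul(0, 5)), -346), -1) = Pow(Mul(Rational(26, 3), -346), -1) = Pow(Rational(-8996, 3), -1) = Rational(-3, 8996)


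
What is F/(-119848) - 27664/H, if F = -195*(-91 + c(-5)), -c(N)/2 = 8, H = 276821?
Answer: -9091345237/33176443208 ≈ -0.27403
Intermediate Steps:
c(N) = -16 (c(N) = -2*8 = -16)
F = 20865 (F = -195*(-91 - 16) = -195*(-107) = 20865)
F/(-119848) - 27664/H = 20865/(-119848) - 27664/276821 = 20865*(-1/119848) - 27664*1/276821 = -20865/119848 - 27664/276821 = -9091345237/33176443208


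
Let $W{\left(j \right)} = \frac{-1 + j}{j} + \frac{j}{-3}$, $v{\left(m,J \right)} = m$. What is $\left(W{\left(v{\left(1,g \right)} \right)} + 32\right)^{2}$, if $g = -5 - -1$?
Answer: $\frac{9025}{9} \approx 1002.8$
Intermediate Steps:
$g = -4$ ($g = -5 + 1 = -4$)
$W{\left(j \right)} = - \frac{j}{3} + \frac{-1 + j}{j}$ ($W{\left(j \right)} = \frac{-1 + j}{j} + j \left(- \frac{1}{3}\right) = \frac{-1 + j}{j} - \frac{j}{3} = - \frac{j}{3} + \frac{-1 + j}{j}$)
$\left(W{\left(v{\left(1,g \right)} \right)} + 32\right)^{2} = \left(\left(1 - 1^{-1} - \frac{1}{3}\right) + 32\right)^{2} = \left(\left(1 - 1 - \frac{1}{3}\right) + 32\right)^{2} = \left(- \frac{1}{3} + 32\right)^{2} = \left(\frac{95}{3}\right)^{2} = \frac{9025}{9}$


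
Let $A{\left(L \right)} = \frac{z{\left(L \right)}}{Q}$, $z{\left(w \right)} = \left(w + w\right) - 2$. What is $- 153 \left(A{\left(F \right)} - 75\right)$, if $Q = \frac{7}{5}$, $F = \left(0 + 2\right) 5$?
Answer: $\frac{66555}{7} \approx 9507.9$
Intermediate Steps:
$F = 10$ ($F = 2 \cdot 5 = 10$)
$z{\left(w \right)} = -2 + 2 w$ ($z{\left(w \right)} = 2 w - 2 = -2 + 2 w$)
$Q = \frac{7}{5}$ ($Q = 7 \cdot \frac{1}{5} = \frac{7}{5} \approx 1.4$)
$A{\left(L \right)} = - \frac{10}{7} + \frac{10 L}{7}$ ($A{\left(L \right)} = \frac{-2 + 2 L}{\frac{7}{5}} = \left(-2 + 2 L\right) \frac{5}{7} = - \frac{10}{7} + \frac{10 L}{7}$)
$- 153 \left(A{\left(F \right)} - 75\right) = - 153 \left(\left(- \frac{10}{7} + \frac{10}{7} \cdot 10\right) - 75\right) = - 153 \left(\left(- \frac{10}{7} + \frac{100}{7}\right) - 75\right) = - 153 \left(\frac{90}{7} - 75\right) = \left(-153\right) \left(- \frac{435}{7}\right) = \frac{66555}{7}$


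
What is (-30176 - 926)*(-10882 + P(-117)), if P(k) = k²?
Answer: -87303314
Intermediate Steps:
(-30176 - 926)*(-10882 + P(-117)) = (-30176 - 926)*(-10882 + (-117)²) = -31102*(-10882 + 13689) = -31102*2807 = -87303314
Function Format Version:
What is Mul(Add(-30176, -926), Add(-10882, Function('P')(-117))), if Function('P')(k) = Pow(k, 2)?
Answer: -87303314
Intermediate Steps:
Mul(Add(-30176, -926), Add(-10882, Function('P')(-117))) = Mul(Add(-30176, -926), Add(-10882, Pow(-117, 2))) = Mul(-31102, Add(-10882, 13689)) = Mul(-31102, 2807) = -87303314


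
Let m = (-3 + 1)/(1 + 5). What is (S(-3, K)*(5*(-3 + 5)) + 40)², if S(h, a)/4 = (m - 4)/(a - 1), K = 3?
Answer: 19600/9 ≈ 2177.8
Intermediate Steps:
m = -⅓ (m = -2/6 = -2*⅙ = -⅓ ≈ -0.33333)
S(h, a) = -52/(3*(-1 + a)) (S(h, a) = 4*((-⅓ - 4)/(a - 1)) = 4*(-13/(3*(-1 + a))) = -52/(3*(-1 + a)))
(S(-3, K)*(5*(-3 + 5)) + 40)² = ((-52/(-3 + 3*3))*(5*(-3 + 5)) + 40)² = ((-52/(-3 + 9))*(5*2) + 40)² = (-52/6*10 + 40)² = (-52*⅙*10 + 40)² = (-26/3*10 + 40)² = (-260/3 + 40)² = (-140/3)² = 19600/9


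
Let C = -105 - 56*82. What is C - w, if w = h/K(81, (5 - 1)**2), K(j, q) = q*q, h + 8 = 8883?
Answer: -1211307/256 ≈ -4731.7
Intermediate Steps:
h = 8875 (h = -8 + 8883 = 8875)
K(j, q) = q**2
C = -4697 (C = -105 - 4592 = -4697)
w = 8875/256 (w = 8875/(((5 - 1)**2)**2) = 8875/((4**2)**2) = 8875/(16**2) = 8875/256 ≈ 34.668)
C - w = -4697 - 1*8875/256 = -4697 - 8875/256 = -1211307/256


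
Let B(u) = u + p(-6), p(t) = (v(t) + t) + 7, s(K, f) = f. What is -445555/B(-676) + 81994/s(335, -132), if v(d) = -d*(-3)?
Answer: 2743/126 ≈ 21.770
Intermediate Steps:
v(d) = 3*d
p(t) = 7 + 4*t (p(t) = (3*t + t) + 7 = 4*t + 7 = 7 + 4*t)
B(u) = -17 + u (B(u) = u + (7 + 4*(-6)) = u + (7 - 24) = u - 17 = -17 + u)
-445555/B(-676) + 81994/s(335, -132) = -445555/(-17 - 676) + 81994/(-132) = -445555/(-693) + 81994*(-1/132) = -445555*(-1/693) - 3727/6 = 40505/63 - 3727/6 = 2743/126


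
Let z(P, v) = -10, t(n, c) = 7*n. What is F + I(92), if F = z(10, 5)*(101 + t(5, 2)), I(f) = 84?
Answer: -1276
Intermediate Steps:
F = -1360 (F = -10*(101 + 7*5) = -10*(101 + 35) = -10*136 = -1360)
F + I(92) = -1360 + 84 = -1276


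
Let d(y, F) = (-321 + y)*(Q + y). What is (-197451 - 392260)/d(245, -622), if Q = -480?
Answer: -589711/17860 ≈ -33.019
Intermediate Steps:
d(y, F) = (-480 + y)*(-321 + y) (d(y, F) = (-321 + y)*(-480 + y) = (-480 + y)*(-321 + y))
(-197451 - 392260)/d(245, -622) = (-197451 - 392260)/(154080 + 245**2 - 801*245) = -589711/(154080 + 60025 - 196245) = -589711/17860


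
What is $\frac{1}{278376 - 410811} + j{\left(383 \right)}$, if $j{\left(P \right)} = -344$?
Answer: $- \frac{45557641}{132435} \approx -344.0$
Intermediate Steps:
$\frac{1}{278376 - 410811} + j{\left(383 \right)} = \frac{1}{278376 - 410811} - 344 = \frac{1}{-132435} - 344 = - \frac{1}{132435} - 344 = - \frac{45557641}{132435}$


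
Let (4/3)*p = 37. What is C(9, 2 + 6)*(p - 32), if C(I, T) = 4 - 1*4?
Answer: 0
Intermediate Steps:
p = 111/4 (p = (¾)*37 = 111/4 ≈ 27.750)
C(I, T) = 0 (C(I, T) = 4 - 4 = 0)
C(9, 2 + 6)*(p - 32) = 0*(111/4 - 32) = 0*(-17/4) = 0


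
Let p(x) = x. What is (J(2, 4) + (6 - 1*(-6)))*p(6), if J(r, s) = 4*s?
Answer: 168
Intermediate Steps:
(J(2, 4) + (6 - 1*(-6)))*p(6) = (4*4 + (6 - 1*(-6)))*6 = (16 + (6 + 6))*6 = (16 + 12)*6 = 28*6 = 168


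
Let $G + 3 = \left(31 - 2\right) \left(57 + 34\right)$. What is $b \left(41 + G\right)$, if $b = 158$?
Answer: $422966$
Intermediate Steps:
$G = 2636$ ($G = -3 + \left(31 - 2\right) \left(57 + 34\right) = -3 + 29 \cdot 91 = -3 + 2639 = 2636$)
$b \left(41 + G\right) = 158 \left(41 + 2636\right) = 158 \cdot 2677 = 422966$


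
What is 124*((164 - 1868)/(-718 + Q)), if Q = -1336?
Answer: 105648/1027 ≈ 102.87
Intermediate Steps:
124*((164 - 1868)/(-718 + Q)) = 124*((164 - 1868)/(-718 - 1336)) = 124*(-1704/(-2054)) = 124*(-1704*(-1/2054)) = 124*(852/1027) = 105648/1027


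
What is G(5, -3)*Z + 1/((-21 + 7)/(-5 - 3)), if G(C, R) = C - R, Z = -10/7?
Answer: -76/7 ≈ -10.857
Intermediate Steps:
Z = -10/7 (Z = -10*⅐ = -10/7 ≈ -1.4286)
G(5, -3)*Z + 1/((-21 + 7)/(-5 - 3)) = (5 - 1*(-3))*(-10/7) + 1/((-21 + 7)/(-5 - 3)) = (5 + 3)*(-10/7) + 1/(-14/(-8)) = 8*(-10/7) + 1/(-14*(-⅛)) = -80/7 + 1/(7/4) = -80/7 + 4/7 = -76/7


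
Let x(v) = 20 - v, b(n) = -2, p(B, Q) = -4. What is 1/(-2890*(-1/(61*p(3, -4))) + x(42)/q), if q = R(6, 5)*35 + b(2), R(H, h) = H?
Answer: -6344/75811 ≈ -0.083682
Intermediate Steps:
q = 208 (q = 6*35 - 2 = 210 - 2 = 208)
1/(-2890*(-1/(61*p(3, -4))) + x(42)/q) = 1/(-2890/(61*(-1*(-4))) + (20 - 1*42)/208) = 1/(-2890/(61*4) + (20 - 42)*(1/208)) = 1/(-2890/244 - 22*1/208) = 1/(-2890*1/244 - 11/104) = 1/(-1445/122 - 11/104) = 1/(-75811/6344) = -6344/75811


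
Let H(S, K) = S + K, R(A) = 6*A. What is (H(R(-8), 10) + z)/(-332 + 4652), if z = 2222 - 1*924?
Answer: 7/24 ≈ 0.29167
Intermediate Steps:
z = 1298 (z = 2222 - 924 = 1298)
H(S, K) = K + S
(H(R(-8), 10) + z)/(-332 + 4652) = ((10 + 6*(-8)) + 1298)/(-332 + 4652) = ((10 - 48) + 1298)/4320 = (-38 + 1298)*(1/4320) = 1260*(1/4320) = 7/24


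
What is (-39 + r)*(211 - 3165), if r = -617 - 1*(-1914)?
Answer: -3716132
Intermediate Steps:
r = 1297 (r = -617 + 1914 = 1297)
(-39 + r)*(211 - 3165) = (-39 + 1297)*(211 - 3165) = 1258*(-2954) = -3716132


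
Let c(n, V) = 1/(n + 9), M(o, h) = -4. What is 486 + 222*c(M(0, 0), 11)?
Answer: 2652/5 ≈ 530.40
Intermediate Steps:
c(n, V) = 1/(9 + n)
486 + 222*c(M(0, 0), 11) = 486 + 222/(9 - 4) = 486 + 222/5 = 2652/5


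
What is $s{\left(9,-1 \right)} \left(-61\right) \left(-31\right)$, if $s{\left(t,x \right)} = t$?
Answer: $17019$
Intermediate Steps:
$s{\left(9,-1 \right)} \left(-61\right) \left(-31\right) = 9 \left(-61\right) \left(-31\right) = \left(-549\right) \left(-31\right) = 17019$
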